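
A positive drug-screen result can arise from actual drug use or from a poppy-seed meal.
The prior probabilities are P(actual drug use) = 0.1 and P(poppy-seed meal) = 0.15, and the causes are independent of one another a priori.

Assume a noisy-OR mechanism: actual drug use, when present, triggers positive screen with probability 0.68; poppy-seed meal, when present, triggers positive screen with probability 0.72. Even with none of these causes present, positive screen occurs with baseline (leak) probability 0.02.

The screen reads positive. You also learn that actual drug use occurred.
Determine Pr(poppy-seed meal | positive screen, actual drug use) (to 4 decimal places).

Pr(poppy-seed meal | positive screen, actual drug use) ≈ 0.1900

Under noisy-OR, P(positive screen | causes) = 1 − (1−0.02)·∏(1−qᵢ) over the active causes.
Sum P(positive screen|·) weighted by the priors over both values of poppy-seed meal:
  P(positive screen | actual drug use) = 0.6864×0.85 + 0.912192×0.15
        = 0.583440 + 0.136829 = 0.720269
Configurations with poppy-seed meal contribute 0.136829, so
  P(poppy-seed meal | positive screen, actual drug use) = 0.136829 / 0.720269 ≈ 0.1900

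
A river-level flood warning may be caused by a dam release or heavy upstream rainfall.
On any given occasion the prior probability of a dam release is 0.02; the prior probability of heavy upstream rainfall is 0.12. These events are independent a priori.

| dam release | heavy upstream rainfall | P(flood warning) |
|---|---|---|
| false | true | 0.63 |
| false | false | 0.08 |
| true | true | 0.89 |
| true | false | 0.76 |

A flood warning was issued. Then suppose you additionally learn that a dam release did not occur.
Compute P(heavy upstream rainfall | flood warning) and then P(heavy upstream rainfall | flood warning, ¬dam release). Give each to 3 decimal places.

P(flood warning) = 0.08·0.98·0.88 + 0.63·0.98·0.12 + 0.76·0.02·0.88 + 0.89·0.02·0.12 = 0.068992 + 0.074088 + 0.013376 + 0.002136 = 0.158592
The heavy upstream rainfall-present share is 0.074088 + 0.002136 = 0.076224.
P(heavy upstream rainfall | flood warning) = 0.076224 / 0.158592 ≈ 0.481

With the extra evidence:
Sum P(flood warning|·) weighted by the priors over both values of heavy upstream rainfall:
  P(flood warning | ¬dam release) = 0.08×0.88 + 0.63×0.12
        = 0.070400 + 0.075600 = 0.146000
Configurations with heavy upstream rainfall contribute 0.075600, so
  P(heavy upstream rainfall | flood warning, ¬dam release) = 0.075600 / 0.146000 ≈ 0.518

P(heavy upstream rainfall | flood warning) ≈ 0.481; P(heavy upstream rainfall | flood warning, ¬dam release) ≈ 0.518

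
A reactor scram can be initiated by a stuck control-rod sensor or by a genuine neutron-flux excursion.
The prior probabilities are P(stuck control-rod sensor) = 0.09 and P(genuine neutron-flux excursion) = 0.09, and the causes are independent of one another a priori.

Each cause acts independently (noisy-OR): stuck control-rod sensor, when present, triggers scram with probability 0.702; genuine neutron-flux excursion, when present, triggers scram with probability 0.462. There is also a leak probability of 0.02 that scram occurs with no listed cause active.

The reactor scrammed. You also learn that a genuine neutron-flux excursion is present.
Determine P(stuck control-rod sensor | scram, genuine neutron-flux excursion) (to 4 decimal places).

P(stuck control-rod sensor | scram, genuine neutron-flux excursion) ≈ 0.1499

Under noisy-OR, P(scram | causes) = 1 − (1−0.02)·∏(1−qᵢ) over the active causes.
P(scram | genuine neutron-flux excursion) = 0.47276*0.91 + 0.842882*0.09 = 0.430212 + 0.075859 = 0.506071
Of this, 0.075859 comes from 0.842882*0.09 (the stuck control-rod sensor=true cases).
P(stuck control-rod sensor | scram, genuine neutron-flux excursion) = 0.075859 / 0.506071 ≈ 0.1499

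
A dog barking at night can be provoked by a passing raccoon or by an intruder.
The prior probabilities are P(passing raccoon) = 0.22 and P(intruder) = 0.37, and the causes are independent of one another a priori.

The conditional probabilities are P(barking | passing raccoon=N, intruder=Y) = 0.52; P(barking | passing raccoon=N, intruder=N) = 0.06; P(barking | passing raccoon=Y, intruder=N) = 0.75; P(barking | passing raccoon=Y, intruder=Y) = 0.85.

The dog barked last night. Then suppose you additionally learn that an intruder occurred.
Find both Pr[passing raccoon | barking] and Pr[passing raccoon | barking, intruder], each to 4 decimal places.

Pr[passing raccoon | barking] ≈ 0.4909; Pr[passing raccoon | barking, intruder] ≈ 0.3156

P(barking) = 0.06·0.78·0.63 + 0.52·0.78·0.37 + 0.75·0.22·0.63 + 0.85·0.22·0.37 = 0.029484 + 0.150072 + 0.103950 + 0.069190 = 0.352696
Restricting to configurations with passing raccoon present: 0.103950 + 0.069190 = 0.173140.
Hence the posterior is 0.173140/0.352696 ≈ 0.4909.

With the extra evidence:
By total probability over both values of passing raccoon:
  P(barking | intruder) = 0.52*0.78 + 0.85*0.22
        = 0.405600 + 0.187000 = 0.592600
Configurations with passing raccoon contribute 0.187000, so
  P(passing raccoon | barking, intruder) = 0.187000 / 0.592600 ≈ 0.3156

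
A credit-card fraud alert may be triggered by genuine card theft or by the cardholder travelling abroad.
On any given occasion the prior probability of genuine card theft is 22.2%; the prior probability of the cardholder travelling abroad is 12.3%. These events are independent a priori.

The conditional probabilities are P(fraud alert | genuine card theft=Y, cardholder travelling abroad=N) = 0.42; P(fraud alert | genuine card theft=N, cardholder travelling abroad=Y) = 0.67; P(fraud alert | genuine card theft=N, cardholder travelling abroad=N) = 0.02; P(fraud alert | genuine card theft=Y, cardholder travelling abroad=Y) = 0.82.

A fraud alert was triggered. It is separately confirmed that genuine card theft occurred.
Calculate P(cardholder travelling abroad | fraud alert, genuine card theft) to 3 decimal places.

P(cardholder travelling abroad | fraud alert, genuine card theft) ≈ 0.215

P(fraud alert | genuine card theft) = 0.42·0.877 + 0.82·0.123 = 0.368340 + 0.100860 = 0.469200
Restricting to configurations with cardholder travelling abroad present: 0.82·0.123 = 0.100860.
So P(cardholder travelling abroad | fraud alert, genuine card theft) = 0.100860/0.469200 ≈ 0.215.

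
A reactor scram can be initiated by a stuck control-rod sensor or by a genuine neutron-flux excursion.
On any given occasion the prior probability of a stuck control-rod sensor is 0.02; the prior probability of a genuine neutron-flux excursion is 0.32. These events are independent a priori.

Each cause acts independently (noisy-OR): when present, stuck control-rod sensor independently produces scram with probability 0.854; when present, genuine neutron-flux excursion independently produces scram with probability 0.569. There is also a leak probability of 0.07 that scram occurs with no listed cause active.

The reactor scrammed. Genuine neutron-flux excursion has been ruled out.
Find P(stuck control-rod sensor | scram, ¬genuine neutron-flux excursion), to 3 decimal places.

P(stuck control-rod sensor | scram, ¬genuine neutron-flux excursion) ≈ 0.201

Under noisy-OR, P(scram | causes) = 1 − (1−0.07)·∏(1−qᵢ) over the active causes.
P(scram | ¬genuine neutron-flux excursion) = 0.07·0.98 + 0.86422·0.02 = 0.068600 + 0.017284 = 0.085884
The stuck control-rod sensor-present share is 0.86422·0.02 = 0.017284.
So P(stuck control-rod sensor | scram, ¬genuine neutron-flux excursion) = 0.017284/0.085884 ≈ 0.201.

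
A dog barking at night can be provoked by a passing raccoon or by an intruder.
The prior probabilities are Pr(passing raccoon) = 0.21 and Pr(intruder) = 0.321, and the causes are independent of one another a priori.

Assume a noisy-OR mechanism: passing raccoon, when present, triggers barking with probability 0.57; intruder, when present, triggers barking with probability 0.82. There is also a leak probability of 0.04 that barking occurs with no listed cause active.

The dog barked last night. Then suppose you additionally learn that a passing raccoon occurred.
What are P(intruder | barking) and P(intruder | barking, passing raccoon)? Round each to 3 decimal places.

P(intruder | barking) ≈ 0.721; P(intruder | barking, passing raccoon) ≈ 0.427

Under noisy-OR, P(barking | causes) = 1 − (1−0.04)·∏(1−qᵢ) over the active causes.
By total probability over the 4 (passing raccoon, intruder) configurations:
  P(barking) = 0.04×0.79×0.679 + 0.8272×0.79×0.321 + 0.5872×0.21×0.679 + 0.925696×0.21×0.321
        = 0.021456 + 0.209770 + 0.083729 + 0.062401 = 0.377356
The terms with intruder present sum to 0.272171, so
  P(intruder | barking) = 0.272171 / 0.377356 ≈ 0.721

With the extra evidence:
Enumerate both values of intruder and weight by the priors:
  P(barking | passing raccoon) = 0.5872×0.679 + 0.925696×0.321
        = 0.398709 + 0.297148 = 0.695857
Keeping only the intruder-present terms gives 0.297148, so
  P(intruder | barking, passing raccoon) = 0.297148 / 0.695857 ≈ 0.427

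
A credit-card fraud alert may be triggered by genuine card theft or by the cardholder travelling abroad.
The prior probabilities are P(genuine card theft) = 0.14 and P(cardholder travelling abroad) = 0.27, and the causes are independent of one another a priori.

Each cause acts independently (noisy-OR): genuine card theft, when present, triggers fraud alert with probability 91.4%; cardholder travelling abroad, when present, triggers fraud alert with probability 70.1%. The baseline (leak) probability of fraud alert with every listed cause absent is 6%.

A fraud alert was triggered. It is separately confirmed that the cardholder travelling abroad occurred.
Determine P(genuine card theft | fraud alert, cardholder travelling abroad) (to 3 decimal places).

Under noisy-OR, P(fraud alert | causes) = 1 − (1−0.06)·∏(1−qᵢ) over the active causes.
P(fraud alert | cardholder travelling abroad) = 0.71894×0.86 + 0.975829×0.14 = 0.618288 + 0.136616 = 0.754904
Of this, 0.136616 comes from 0.975829×0.14 (the genuine card theft=true cases).
So P(genuine card theft | fraud alert, cardholder travelling abroad) = 0.136616/0.754904 ≈ 0.181.

P(genuine card theft | fraud alert, cardholder travelling abroad) ≈ 0.181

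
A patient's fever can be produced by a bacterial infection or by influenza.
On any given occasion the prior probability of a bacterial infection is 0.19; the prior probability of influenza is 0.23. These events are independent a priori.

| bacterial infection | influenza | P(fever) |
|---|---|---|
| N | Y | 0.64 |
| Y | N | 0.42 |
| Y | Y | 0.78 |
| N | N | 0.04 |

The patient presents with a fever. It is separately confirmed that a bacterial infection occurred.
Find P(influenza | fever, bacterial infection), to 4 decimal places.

Weight on influenza=true, given the evidence: 0.78×0.23 = 0.179400
Normalizer over all consistent configurations: 0.42×0.77 + 0.78×0.23 = 0.502800
P(influenza | fever, bacterial infection) = 0.179400/0.502800 ≈ 0.3568

P(influenza | fever, bacterial infection) ≈ 0.3568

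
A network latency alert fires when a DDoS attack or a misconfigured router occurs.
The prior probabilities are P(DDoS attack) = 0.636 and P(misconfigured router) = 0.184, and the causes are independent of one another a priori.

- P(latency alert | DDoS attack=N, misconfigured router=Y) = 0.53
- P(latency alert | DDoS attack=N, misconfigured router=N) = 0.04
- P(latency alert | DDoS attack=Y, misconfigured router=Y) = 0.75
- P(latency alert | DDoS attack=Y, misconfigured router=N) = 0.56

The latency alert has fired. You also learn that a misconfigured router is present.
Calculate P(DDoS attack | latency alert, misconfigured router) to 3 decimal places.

Numerator (weight on configurations with DDoS attack): 0.75·0.636 = 0.477000
Denominator P(latency alert | misconfigured router): 0.53·0.364 + 0.75·0.636 = 0.669920
P(DDoS attack | latency alert, misconfigured router) = 0.477000/0.669920 ≈ 0.712

P(DDoS attack | latency alert, misconfigured router) ≈ 0.712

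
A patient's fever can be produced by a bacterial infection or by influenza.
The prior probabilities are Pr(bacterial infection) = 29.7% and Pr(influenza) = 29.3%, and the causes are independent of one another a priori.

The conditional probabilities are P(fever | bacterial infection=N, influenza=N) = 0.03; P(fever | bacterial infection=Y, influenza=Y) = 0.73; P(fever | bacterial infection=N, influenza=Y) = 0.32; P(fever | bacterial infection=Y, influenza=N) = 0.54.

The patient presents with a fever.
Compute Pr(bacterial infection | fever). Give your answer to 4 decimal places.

Sum P(fever|·) weighted by the priors over the 4 (bacterial infection, influenza) configurations:
  P(fever) = 0.03·0.703·0.707 + 0.32·0.703·0.293 + 0.54·0.297·0.707 + 0.73·0.297·0.293
        = 0.014911 + 0.065913 + 0.113389 + 0.063525 = 0.257738
Keeping only the bacterial infection-present terms gives 0.176914, so
  P(bacterial infection | fever) = 0.176914 / 0.257738 ≈ 0.6864

Pr(bacterial infection | fever) ≈ 0.6864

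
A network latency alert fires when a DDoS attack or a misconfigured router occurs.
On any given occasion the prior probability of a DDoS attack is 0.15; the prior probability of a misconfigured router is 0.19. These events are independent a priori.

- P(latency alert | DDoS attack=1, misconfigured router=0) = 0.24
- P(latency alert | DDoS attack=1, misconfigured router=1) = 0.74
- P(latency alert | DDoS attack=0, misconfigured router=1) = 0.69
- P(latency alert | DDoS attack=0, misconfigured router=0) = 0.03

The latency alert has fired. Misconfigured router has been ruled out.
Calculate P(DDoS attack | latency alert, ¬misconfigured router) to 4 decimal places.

P(latency alert | ¬misconfigured router) = 0.03*0.85 + 0.24*0.15 = 0.025500 + 0.036000 = 0.061500
Restricting to configurations with DDoS attack present: 0.24*0.15 = 0.036000.
P(DDoS attack | latency alert, ¬misconfigured router) = 0.036000 / 0.061500 ≈ 0.5854

P(DDoS attack | latency alert, ¬misconfigured router) ≈ 0.5854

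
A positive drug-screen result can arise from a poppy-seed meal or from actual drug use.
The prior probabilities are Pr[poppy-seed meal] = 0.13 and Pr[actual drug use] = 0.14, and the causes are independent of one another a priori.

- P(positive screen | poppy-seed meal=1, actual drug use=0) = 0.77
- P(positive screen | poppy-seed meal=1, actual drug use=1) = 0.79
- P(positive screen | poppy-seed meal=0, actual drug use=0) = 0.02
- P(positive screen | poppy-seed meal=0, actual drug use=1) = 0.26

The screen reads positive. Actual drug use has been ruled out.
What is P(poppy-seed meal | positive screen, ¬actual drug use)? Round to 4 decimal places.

For the numerator, keep only poppy-seed meal=true terms: 0.77×0.13 = 0.100100
Normalizer over all consistent configurations: 0.02×0.87 + 0.77×0.13 = 0.117500
P(poppy-seed meal | positive screen, ¬actual drug use) = 0.100100/0.117500 ≈ 0.8519

P(poppy-seed meal | positive screen, ¬actual drug use) ≈ 0.8519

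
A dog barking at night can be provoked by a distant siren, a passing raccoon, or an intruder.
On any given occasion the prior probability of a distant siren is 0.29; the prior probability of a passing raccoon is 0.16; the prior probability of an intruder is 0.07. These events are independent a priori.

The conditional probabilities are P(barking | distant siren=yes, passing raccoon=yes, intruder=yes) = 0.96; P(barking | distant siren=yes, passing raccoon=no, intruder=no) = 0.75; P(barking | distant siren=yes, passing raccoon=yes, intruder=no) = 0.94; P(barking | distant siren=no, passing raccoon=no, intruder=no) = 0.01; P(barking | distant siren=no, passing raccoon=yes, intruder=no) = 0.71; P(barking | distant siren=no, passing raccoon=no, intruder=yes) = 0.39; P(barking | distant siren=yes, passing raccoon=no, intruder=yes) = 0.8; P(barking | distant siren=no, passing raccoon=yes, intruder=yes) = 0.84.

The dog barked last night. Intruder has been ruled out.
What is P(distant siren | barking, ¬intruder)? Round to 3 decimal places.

P(distant siren | barking, ¬intruder) ≈ 0.723

Numerator (weight on configurations with distant siren): 0.182700 + 0.043616 = 0.226316
Denominator P(barking | ¬intruder): 0.01·0.71·0.84 + 0.71·0.71·0.16 + 0.75·0.29·0.84 + 0.94·0.29·0.16 = 0.312936
Posterior = 0.226316 / 0.312936 ≈ 0.723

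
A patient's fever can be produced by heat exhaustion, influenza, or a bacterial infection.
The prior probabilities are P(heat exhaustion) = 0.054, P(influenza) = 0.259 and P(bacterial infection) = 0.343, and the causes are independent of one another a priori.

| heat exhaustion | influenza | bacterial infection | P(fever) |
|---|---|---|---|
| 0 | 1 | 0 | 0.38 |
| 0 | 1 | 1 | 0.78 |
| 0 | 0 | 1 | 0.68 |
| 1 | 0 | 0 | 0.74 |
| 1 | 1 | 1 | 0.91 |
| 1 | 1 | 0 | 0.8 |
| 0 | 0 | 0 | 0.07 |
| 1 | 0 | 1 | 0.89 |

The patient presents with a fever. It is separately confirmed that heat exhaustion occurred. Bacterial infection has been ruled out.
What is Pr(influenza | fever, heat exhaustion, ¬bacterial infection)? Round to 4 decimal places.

Sum P(fever|·) weighted by the priors over both values of influenza:
  P(fever | heat exhaustion, ¬bacterial infection) = 0.74×0.741 + 0.8×0.259
        = 0.548340 + 0.207200 = 0.755540
The terms with influenza present sum to 0.207200, so
  P(influenza | fever, heat exhaustion, ¬bacterial infection) = 0.207200 / 0.755540 ≈ 0.2742

Pr(influenza | fever, heat exhaustion, ¬bacterial infection) ≈ 0.2742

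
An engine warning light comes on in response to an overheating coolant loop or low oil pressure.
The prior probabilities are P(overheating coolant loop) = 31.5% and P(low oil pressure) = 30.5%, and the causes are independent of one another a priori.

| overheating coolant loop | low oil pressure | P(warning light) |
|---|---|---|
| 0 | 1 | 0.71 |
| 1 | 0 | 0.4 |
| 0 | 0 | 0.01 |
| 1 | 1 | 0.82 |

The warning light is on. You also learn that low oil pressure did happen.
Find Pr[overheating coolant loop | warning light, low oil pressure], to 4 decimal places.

Enumerate both values of overheating coolant loop and weight by the priors:
  P(warning light | low oil pressure) = 0.71×0.685 + 0.82×0.315
        = 0.486350 + 0.258300 = 0.744650
The terms with overheating coolant loop present sum to 0.258300, so
  P(overheating coolant loop | warning light, low oil pressure) = 0.258300 / 0.744650 ≈ 0.3469

Pr[overheating coolant loop | warning light, low oil pressure] ≈ 0.3469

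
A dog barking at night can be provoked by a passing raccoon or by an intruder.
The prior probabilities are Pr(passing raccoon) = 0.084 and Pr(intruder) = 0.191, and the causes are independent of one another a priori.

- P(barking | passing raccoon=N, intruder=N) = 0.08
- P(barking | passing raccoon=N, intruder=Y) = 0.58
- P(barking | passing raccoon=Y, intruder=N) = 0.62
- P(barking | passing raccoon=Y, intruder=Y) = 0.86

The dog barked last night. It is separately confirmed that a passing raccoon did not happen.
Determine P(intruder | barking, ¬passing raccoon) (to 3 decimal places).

By total probability over both values of intruder:
  P(barking | ¬passing raccoon) = 0.08×0.809 + 0.58×0.191
        = 0.064720 + 0.110780 = 0.175500
The terms with intruder present sum to 0.110780, so
  P(intruder | barking, ¬passing raccoon) = 0.110780 / 0.175500 ≈ 0.631

P(intruder | barking, ¬passing raccoon) ≈ 0.631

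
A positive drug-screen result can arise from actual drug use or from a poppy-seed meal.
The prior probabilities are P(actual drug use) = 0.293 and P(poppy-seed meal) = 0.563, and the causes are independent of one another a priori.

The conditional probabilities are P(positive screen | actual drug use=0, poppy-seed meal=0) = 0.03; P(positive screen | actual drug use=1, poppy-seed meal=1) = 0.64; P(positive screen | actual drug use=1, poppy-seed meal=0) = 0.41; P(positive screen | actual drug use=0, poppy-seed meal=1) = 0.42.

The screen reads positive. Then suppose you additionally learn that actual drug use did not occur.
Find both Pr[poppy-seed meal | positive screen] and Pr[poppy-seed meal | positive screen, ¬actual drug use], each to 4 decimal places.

Pr[poppy-seed meal | positive screen] ≈ 0.8154; Pr[poppy-seed meal | positive screen, ¬actual drug use] ≈ 0.9475

P(positive screen) = 0.03*0.707*0.437 + 0.42*0.707*0.563 + 0.41*0.293*0.437 + 0.64*0.293*0.563 = 0.009269 + 0.167177 + 0.052497 + 0.105574 = 0.334517
Of this, 0.272751 comes from 0.167177 + 0.105574 (the poppy-seed meal=true cases).
P(poppy-seed meal | positive screen) = 0.272751 / 0.334517 ≈ 0.8154

With the extra evidence:
For the numerator, keep only poppy-seed meal=true terms: 0.42·0.563 = 0.236460
Normalizer over all consistent configurations: 0.03·0.437 + 0.42·0.563 = 0.249570
Posterior = 0.236460 / 0.249570 ≈ 0.9475
Ruling out actual drug use raises the posterior on poppy-seed meal — the flip side of explaining away.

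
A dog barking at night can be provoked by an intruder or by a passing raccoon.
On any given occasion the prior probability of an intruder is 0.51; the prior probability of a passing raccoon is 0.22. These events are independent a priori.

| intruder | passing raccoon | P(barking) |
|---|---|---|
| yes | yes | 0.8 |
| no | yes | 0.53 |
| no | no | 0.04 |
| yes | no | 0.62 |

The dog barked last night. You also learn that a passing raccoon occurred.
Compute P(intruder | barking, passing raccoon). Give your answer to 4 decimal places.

P(intruder | barking, passing raccoon) ≈ 0.6111

Enumerate both values of intruder and weight by the priors:
  P(barking | passing raccoon) = 0.53*0.49 + 0.8*0.51
        = 0.259700 + 0.408000 = 0.667700
The terms with intruder present sum to 0.408000, so
  P(intruder | barking, passing raccoon) = 0.408000 / 0.667700 ≈ 0.6111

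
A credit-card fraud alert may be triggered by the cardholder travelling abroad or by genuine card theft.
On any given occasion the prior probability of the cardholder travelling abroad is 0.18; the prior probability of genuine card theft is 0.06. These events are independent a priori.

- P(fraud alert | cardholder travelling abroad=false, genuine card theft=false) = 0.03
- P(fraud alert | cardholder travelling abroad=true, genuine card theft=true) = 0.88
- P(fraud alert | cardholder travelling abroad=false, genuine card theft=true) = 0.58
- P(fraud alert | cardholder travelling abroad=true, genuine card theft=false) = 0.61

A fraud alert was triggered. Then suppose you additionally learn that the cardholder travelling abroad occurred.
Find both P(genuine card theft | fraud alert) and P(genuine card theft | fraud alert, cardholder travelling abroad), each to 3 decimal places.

P(fraud alert) = 0.03×0.82×0.94 + 0.58×0.82×0.06 + 0.61×0.18×0.94 + 0.88×0.18×0.06 = 0.023124 + 0.028536 + 0.103212 + 0.009504 = 0.164376
Restricting to configurations with genuine card theft present: 0.028536 + 0.009504 = 0.038040.
So P(genuine card theft | fraud alert) = 0.038040/0.164376 ≈ 0.231.

With the extra evidence:
P(fraud alert | cardholder travelling abroad) = 0.61*0.94 + 0.88*0.06 = 0.573400 + 0.052800 = 0.626200
Of this, 0.052800 comes from 0.88*0.06 (the genuine card theft=true cases).
So P(genuine card theft | fraud alert, cardholder travelling abroad) = 0.052800/0.626200 ≈ 0.084.
This is intercausal reasoning (explaining away): once cardholder travelling abroad accounts for the fraud alert, genuine card theft becomes less likely.

P(genuine card theft | fraud alert) ≈ 0.231; P(genuine card theft | fraud alert, cardholder travelling abroad) ≈ 0.084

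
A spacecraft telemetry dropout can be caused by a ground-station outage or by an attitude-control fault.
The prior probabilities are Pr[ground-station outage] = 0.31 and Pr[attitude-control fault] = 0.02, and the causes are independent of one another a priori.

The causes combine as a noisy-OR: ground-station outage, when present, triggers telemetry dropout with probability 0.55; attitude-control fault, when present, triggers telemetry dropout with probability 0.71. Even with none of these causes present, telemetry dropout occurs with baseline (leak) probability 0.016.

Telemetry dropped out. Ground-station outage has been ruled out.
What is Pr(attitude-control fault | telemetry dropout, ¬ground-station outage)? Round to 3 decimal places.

Under noisy-OR, P(telemetry dropout | causes) = 1 − (1−0.016)·∏(1−qᵢ) over the active causes.
Weight on attitude-control fault=true, given the evidence: 0.71464×0.02 = 0.014293
The normalizing constant is 0.016×0.98 + 0.71464×0.02 = 0.029973
P(attitude-control fault | telemetry dropout, ¬ground-station outage) = 0.014293/0.029973 ≈ 0.477

Pr(attitude-control fault | telemetry dropout, ¬ground-station outage) ≈ 0.477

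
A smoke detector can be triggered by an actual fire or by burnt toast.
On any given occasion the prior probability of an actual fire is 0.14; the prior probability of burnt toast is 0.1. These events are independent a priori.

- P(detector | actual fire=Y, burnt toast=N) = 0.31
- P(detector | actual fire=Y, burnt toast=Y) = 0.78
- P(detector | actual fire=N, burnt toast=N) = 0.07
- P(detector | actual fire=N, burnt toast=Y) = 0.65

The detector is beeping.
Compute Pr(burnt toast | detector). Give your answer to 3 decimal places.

P(detector) = 0.07·0.86·0.9 + 0.65·0.86·0.1 + 0.31·0.14·0.9 + 0.78·0.14·0.1 = 0.054180 + 0.055900 + 0.039060 + 0.010920 = 0.160060
Restricting to configurations with burnt toast present: 0.055900 + 0.010920 = 0.066820.
Hence the posterior is 0.066820/0.160060 ≈ 0.417.

Pr(burnt toast | detector) ≈ 0.417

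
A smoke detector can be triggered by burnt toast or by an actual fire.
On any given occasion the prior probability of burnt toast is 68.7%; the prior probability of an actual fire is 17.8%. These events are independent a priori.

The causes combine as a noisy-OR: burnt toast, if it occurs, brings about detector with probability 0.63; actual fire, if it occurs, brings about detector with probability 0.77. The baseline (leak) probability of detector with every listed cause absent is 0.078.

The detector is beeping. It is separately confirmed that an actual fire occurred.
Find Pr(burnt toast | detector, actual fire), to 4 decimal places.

Under noisy-OR, P(detector | causes) = 1 − (1−0.078)·∏(1−qᵢ) over the active causes.
Numerator (weight on configurations with burnt toast): 0.921538·0.687 = 0.633097
The normalizing constant is 0.78794·0.313 + 0.921538·0.687 = 0.879722
Posterior = 0.633097 / 0.879722 ≈ 0.7197

Pr(burnt toast | detector, actual fire) ≈ 0.7197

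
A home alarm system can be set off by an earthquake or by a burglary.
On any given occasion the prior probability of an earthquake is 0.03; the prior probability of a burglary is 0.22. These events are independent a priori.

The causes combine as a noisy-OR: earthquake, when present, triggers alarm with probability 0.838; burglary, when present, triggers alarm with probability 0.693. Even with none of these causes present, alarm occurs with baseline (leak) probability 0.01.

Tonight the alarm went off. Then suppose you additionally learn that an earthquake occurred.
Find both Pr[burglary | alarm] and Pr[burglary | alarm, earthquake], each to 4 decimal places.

Pr[burglary | alarm] ≈ 0.8505; Pr[burglary | alarm, earthquake] ≈ 0.2421

Under noisy-OR, P(alarm | causes) = 1 − (1−0.01)·∏(1−qᵢ) over the active causes.
P(alarm) = 0.01×0.97×0.78 + 0.69607×0.97×0.22 + 0.83962×0.03×0.78 + 0.950763×0.03×0.22 = 0.007566 + 0.148541 + 0.019647 + 0.006275 = 0.182029
Of this, 0.154816 comes from 0.148541 + 0.006275 (the burglary=true cases).
Hence the posterior is 0.154816/0.182029 ≈ 0.8505.

Now also conditioning on earthquake=true:
Sum P(alarm|·) weighted by the priors over both values of burglary:
  P(alarm | earthquake) = 0.83962·0.78 + 0.950763·0.22
        = 0.654904 + 0.209168 = 0.864072
Keeping only the burglary-present terms gives 0.209168, so
  P(burglary | alarm, earthquake) = 0.209168 / 0.864072 ≈ 0.2421
Conditioning on earthquake lowers the posterior on burglary: the classic explaining-away effect in a common-effect structure.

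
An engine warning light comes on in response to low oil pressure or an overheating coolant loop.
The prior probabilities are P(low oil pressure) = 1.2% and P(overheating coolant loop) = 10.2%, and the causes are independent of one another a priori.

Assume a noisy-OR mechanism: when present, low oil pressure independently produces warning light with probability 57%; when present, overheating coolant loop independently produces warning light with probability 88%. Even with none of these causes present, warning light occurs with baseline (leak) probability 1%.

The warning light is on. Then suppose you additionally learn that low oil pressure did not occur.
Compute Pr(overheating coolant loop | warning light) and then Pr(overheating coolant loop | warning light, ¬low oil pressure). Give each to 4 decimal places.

Pr(overheating coolant loop | warning light) ≈ 0.8566; Pr(overheating coolant loop | warning light, ¬low oil pressure) ≈ 0.9092

Under noisy-OR, P(warning light | causes) = 1 − (1−0.01)·∏(1−qᵢ) over the active causes.
P(warning light) = 0.01*0.988*0.898 + 0.8812*0.988*0.102 + 0.5743*0.012*0.898 + 0.948916*0.012*0.102 = 0.008872 + 0.088804 + 0.006189 + 0.001161 = 0.105026
Restricting to configurations with overheating coolant loop present: 0.088804 + 0.001161 = 0.089965.
So P(overheating coolant loop | warning light) = 0.089965/0.105026 ≈ 0.8566.

Now also conditioning on low oil pressure≠true:
Enumerate both values of overheating coolant loop and weight by the priors:
  P(warning light | ¬low oil pressure) = 0.01·0.898 + 0.8812·0.102
        = 0.008980 + 0.089882 = 0.098862
Keeping only the overheating coolant loop-present terms gives 0.089882, so
  P(overheating coolant loop | warning light, ¬low oil pressure) = 0.089882 / 0.098862 ≈ 0.9092
With low oil pressure excluded, overheating coolant loop must carry more of the explanatory weight for the warning light.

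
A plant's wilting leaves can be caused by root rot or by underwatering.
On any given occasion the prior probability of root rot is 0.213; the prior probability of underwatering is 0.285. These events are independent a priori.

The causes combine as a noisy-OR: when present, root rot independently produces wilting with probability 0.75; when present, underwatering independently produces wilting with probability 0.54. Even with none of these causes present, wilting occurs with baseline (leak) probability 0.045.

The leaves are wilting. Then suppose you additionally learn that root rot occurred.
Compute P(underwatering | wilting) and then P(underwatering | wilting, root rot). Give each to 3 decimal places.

Under noisy-OR, P(wilting | causes) = 1 − (1−0.045)·∏(1−qᵢ) over the active causes.
P(wilting) = 0.045*0.787*0.715 + 0.5607*0.787*0.285 + 0.76125*0.213*0.715 + 0.890175*0.213*0.285 = 0.025322 + 0.125762 + 0.115935 + 0.054038 = 0.321057
Restricting to configurations with underwatering present: 0.125762 + 0.054038 = 0.179800.
So P(underwatering | wilting) = 0.179800/0.321057 ≈ 0.560.

With the extra evidence:
P(wilting | root rot) = 0.76125*0.715 + 0.890175*0.285 = 0.544294 + 0.253700 = 0.797994
Restricting to configurations with underwatering present: 0.890175*0.285 = 0.253700.
Hence the posterior is 0.253700/0.797994 ≈ 0.318.
The drop from 0.560 to 0.318 is the explaining-away (discounting) effect.

P(underwatering | wilting) ≈ 0.560; P(underwatering | wilting, root rot) ≈ 0.318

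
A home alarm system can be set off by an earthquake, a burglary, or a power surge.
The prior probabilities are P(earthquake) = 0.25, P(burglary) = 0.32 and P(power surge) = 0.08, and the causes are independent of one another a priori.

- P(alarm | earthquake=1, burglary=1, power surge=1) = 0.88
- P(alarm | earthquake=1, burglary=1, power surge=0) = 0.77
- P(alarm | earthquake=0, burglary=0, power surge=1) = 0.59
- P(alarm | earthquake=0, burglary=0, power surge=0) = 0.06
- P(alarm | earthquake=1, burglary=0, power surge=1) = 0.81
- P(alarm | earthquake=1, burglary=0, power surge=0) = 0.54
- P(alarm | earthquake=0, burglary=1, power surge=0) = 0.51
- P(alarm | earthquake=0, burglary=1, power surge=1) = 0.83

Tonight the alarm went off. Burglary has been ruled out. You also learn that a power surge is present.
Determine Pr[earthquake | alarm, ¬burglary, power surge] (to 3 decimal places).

Pr[earthquake | alarm, ¬burglary, power surge] ≈ 0.314

By total probability over both values of earthquake:
  P(alarm | ¬burglary, power surge) = 0.59*0.75 + 0.81*0.25
        = 0.442500 + 0.202500 = 0.645000
Keeping only the earthquake-present terms gives 0.202500, so
  P(earthquake | alarm, ¬burglary, power surge) = 0.202500 / 0.645000 ≈ 0.314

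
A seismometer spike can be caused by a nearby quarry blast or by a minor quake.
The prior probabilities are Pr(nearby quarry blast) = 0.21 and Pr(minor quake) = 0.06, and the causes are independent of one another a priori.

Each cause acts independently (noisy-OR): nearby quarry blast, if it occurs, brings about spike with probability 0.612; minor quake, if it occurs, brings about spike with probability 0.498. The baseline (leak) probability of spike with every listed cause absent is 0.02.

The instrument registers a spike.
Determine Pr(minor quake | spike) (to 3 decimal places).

Pr(minor quake | spike) ≈ 0.200

Under noisy-OR, P(spike | causes) = 1 − (1−0.02)·∏(1−qᵢ) over the active causes.
Weight on minor quake=true, given the evidence: 0.024081 + 0.010195 = 0.034276
Normalizer over all consistent configurations: 0.02·0.79·0.94 + 0.50804·0.79·0.06 + 0.61976·0.21·0.94 + 0.80912·0.21·0.06 = 0.171469
P(minor quake | spike) = 0.034276/0.171469 ≈ 0.200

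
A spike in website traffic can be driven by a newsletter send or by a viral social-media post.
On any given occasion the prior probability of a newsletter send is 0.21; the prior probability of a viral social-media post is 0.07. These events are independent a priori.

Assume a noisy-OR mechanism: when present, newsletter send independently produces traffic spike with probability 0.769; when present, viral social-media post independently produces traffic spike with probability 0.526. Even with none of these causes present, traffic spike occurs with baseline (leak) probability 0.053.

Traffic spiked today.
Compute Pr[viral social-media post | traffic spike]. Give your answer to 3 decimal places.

Under noisy-OR, P(traffic spike | causes) = 1 − (1−0.053)·∏(1−qᵢ) over the active causes.
Sum P(traffic spike|·) weighted by the priors over the 4 (newsletter send, viral social-media post) configurations:
  P(traffic spike) = 0.053·0.79·0.93 + 0.551122·0.79·0.07 + 0.781243·0.21·0.93 + 0.896309·0.21·0.07
        = 0.038939 + 0.030477 + 0.152577 + 0.013176 = 0.235169
Configurations with viral social-media post contribute 0.043653, so
  P(viral social-media post | traffic spike) = 0.043653 / 0.235169 ≈ 0.186

Pr[viral social-media post | traffic spike] ≈ 0.186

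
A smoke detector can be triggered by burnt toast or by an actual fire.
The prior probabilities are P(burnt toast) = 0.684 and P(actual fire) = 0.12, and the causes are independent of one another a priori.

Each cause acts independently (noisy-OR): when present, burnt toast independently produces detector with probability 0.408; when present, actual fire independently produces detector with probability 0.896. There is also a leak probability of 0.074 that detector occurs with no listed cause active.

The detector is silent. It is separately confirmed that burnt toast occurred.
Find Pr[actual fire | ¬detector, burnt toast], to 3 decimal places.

Pr[actual fire | ¬detector, burnt toast] ≈ 0.014

Under noisy-OR, P(detector | causes) = 1 − (1−0.074)·∏(1−qᵢ) over the active causes.
Sum P(¬detector|·) weighted by the priors over both values of actual fire:
  P(¬detector | burnt toast) = 0.548192·0.88 + 0.057012·0.12
        = 0.482409 + 0.006841 = 0.489250
Configurations with actual fire contribute 0.006841, so
  P(actual fire | ¬detector, burnt toast) = 0.006841 / 0.489250 ≈ 0.014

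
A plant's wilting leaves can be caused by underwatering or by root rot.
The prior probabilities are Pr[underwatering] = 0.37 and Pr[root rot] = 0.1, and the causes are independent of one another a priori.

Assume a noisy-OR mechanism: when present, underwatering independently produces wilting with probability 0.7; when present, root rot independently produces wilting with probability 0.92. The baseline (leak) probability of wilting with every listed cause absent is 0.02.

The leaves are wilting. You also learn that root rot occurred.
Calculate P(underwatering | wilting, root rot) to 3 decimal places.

P(underwatering | wilting, root rot) ≈ 0.384

Under noisy-OR, P(wilting | causes) = 1 − (1−0.02)·∏(1−qᵢ) over the active causes.
For the numerator, keep only underwatering=true terms: 0.97648*0.37 = 0.361298
Normalizer over all consistent configurations: 0.9216*0.63 + 0.97648*0.37 = 0.941906
P(underwatering | wilting, root rot) = 0.361298/0.941906 ≈ 0.384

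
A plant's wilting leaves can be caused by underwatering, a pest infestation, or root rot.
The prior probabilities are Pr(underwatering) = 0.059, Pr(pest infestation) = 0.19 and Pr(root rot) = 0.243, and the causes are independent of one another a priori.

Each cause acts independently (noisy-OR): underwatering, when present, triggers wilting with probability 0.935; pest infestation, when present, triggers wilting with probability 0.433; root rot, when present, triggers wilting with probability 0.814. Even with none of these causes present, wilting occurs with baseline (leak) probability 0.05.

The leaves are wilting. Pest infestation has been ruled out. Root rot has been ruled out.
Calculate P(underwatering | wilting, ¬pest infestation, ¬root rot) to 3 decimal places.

P(underwatering | wilting, ¬pest infestation, ¬root rot) ≈ 0.541

Under noisy-OR, P(wilting | causes) = 1 − (1−0.05)·∏(1−qᵢ) over the active causes.
By total probability over both values of underwatering:
  P(wilting | ¬pest infestation, ¬root rot) = 0.05·0.941 + 0.93825·0.059
        = 0.047050 + 0.055357 = 0.102407
Configurations with underwatering contribute 0.055357, so
  P(underwatering | wilting, ¬pest infestation, ¬root rot) = 0.055357 / 0.102407 ≈ 0.541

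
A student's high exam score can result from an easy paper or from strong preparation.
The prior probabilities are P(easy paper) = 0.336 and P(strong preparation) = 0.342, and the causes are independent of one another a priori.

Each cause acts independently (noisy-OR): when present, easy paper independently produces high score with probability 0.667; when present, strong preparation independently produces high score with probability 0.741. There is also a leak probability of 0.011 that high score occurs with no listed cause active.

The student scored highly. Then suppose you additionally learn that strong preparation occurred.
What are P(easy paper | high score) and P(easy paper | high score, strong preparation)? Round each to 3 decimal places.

Under noisy-OR, P(high score | causes) = 1 − (1−0.011)·∏(1−qᵢ) over the active causes.
Weight on easy paper=true, given the evidence: 0.148276 + 0.105110 = 0.253386
Denominator P(high score): 0.011·0.664·0.658 + 0.743849·0.664·0.342 + 0.670663·0.336·0.658 + 0.914702·0.336·0.342 = 0.427111
Posterior = 0.253386 / 0.427111 ≈ 0.593

With the extra evidence:
Weight on easy paper=true, given the evidence: 0.914702×0.336 = 0.307340
Normalizer over all consistent configurations: 0.743849×0.664 + 0.914702×0.336 = 0.801256
P(easy paper | high score, strong preparation) = 0.307340/0.801256 ≈ 0.384

P(easy paper | high score) ≈ 0.593; P(easy paper | high score, strong preparation) ≈ 0.384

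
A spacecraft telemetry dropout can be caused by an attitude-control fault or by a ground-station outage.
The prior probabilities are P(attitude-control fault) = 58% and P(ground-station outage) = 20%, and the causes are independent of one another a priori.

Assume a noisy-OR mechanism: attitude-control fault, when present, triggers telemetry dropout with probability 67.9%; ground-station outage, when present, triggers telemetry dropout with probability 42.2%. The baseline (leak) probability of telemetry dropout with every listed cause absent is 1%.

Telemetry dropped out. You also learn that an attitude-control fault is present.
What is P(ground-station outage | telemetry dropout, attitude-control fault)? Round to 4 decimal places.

Under noisy-OR, P(telemetry dropout | causes) = 1 − (1−0.01)·∏(1−qᵢ) over the active causes.
Weight on ground-station outage=true, given the evidence: 0.816317×0.2 = 0.163263
The normalizing constant is 0.68221×0.8 + 0.816317×0.2 = 0.709031
P(ground-station outage | telemetry dropout, attitude-control fault) = 0.163263/0.709031 ≈ 0.2303

P(ground-station outage | telemetry dropout, attitude-control fault) ≈ 0.2303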